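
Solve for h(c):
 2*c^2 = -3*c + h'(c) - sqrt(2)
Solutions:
 h(c) = C1 + 2*c^3/3 + 3*c^2/2 + sqrt(2)*c


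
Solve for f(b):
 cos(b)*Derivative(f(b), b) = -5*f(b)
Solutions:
 f(b) = C1*sqrt(sin(b) - 1)*(sin(b)^2 - 2*sin(b) + 1)/(sqrt(sin(b) + 1)*(sin(b)^2 + 2*sin(b) + 1))


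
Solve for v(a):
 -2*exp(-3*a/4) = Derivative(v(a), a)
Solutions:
 v(a) = C1 + 8*exp(-3*a/4)/3


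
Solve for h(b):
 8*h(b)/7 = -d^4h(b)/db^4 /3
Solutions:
 h(b) = (C1*sin(6^(1/4)*7^(3/4)*b/7) + C2*cos(6^(1/4)*7^(3/4)*b/7))*exp(-6^(1/4)*7^(3/4)*b/7) + (C3*sin(6^(1/4)*7^(3/4)*b/7) + C4*cos(6^(1/4)*7^(3/4)*b/7))*exp(6^(1/4)*7^(3/4)*b/7)


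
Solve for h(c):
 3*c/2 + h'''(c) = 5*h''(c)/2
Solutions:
 h(c) = C1 + C2*c + C3*exp(5*c/2) + c^3/10 + 3*c^2/25


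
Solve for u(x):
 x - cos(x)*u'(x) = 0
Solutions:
 u(x) = C1 + Integral(x/cos(x), x)


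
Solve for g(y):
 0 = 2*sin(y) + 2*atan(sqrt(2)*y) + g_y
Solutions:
 g(y) = C1 - 2*y*atan(sqrt(2)*y) + sqrt(2)*log(2*y^2 + 1)/2 + 2*cos(y)


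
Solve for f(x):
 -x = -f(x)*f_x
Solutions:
 f(x) = -sqrt(C1 + x^2)
 f(x) = sqrt(C1 + x^2)


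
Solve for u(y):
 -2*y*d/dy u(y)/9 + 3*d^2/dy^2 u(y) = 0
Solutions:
 u(y) = C1 + C2*erfi(sqrt(3)*y/9)


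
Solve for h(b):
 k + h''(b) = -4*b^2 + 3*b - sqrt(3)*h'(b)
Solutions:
 h(b) = C1 + C2*exp(-sqrt(3)*b) - 4*sqrt(3)*b^3/9 + sqrt(3)*b^2/2 + 4*b^2/3 - sqrt(3)*b*k/3 - 8*sqrt(3)*b/9 - b


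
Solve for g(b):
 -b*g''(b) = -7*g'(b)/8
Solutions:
 g(b) = C1 + C2*b^(15/8)


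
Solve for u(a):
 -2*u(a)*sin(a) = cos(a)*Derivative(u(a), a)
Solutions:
 u(a) = C1*cos(a)^2


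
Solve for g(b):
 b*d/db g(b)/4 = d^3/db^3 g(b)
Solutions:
 g(b) = C1 + Integral(C2*airyai(2^(1/3)*b/2) + C3*airybi(2^(1/3)*b/2), b)


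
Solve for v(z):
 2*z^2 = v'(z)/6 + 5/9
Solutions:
 v(z) = C1 + 4*z^3 - 10*z/3


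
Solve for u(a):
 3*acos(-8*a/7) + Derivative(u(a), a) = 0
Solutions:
 u(a) = C1 - 3*a*acos(-8*a/7) - 3*sqrt(49 - 64*a^2)/8


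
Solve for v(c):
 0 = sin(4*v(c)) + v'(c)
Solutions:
 v(c) = -acos((-C1 - exp(8*c))/(C1 - exp(8*c)))/4 + pi/2
 v(c) = acos((-C1 - exp(8*c))/(C1 - exp(8*c)))/4


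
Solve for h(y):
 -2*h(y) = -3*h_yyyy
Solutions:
 h(y) = C1*exp(-2^(1/4)*3^(3/4)*y/3) + C2*exp(2^(1/4)*3^(3/4)*y/3) + C3*sin(2^(1/4)*3^(3/4)*y/3) + C4*cos(2^(1/4)*3^(3/4)*y/3)


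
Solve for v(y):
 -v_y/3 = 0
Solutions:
 v(y) = C1


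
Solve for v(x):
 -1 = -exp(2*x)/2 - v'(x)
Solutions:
 v(x) = C1 + x - exp(2*x)/4


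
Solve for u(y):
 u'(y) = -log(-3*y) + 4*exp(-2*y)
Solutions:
 u(y) = C1 - y*log(-y) + y*(1 - log(3)) - 2*exp(-2*y)


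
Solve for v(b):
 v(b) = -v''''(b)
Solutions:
 v(b) = (C1*sin(sqrt(2)*b/2) + C2*cos(sqrt(2)*b/2))*exp(-sqrt(2)*b/2) + (C3*sin(sqrt(2)*b/2) + C4*cos(sqrt(2)*b/2))*exp(sqrt(2)*b/2)


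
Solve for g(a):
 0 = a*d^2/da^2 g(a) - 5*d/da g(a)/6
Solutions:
 g(a) = C1 + C2*a^(11/6)


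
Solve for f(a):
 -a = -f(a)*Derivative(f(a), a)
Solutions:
 f(a) = -sqrt(C1 + a^2)
 f(a) = sqrt(C1 + a^2)


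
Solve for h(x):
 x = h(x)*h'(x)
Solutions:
 h(x) = -sqrt(C1 + x^2)
 h(x) = sqrt(C1 + x^2)


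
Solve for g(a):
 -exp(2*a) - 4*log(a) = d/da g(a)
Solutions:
 g(a) = C1 - 4*a*log(a) + 4*a - exp(2*a)/2


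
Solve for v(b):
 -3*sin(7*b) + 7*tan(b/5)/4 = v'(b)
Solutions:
 v(b) = C1 - 35*log(cos(b/5))/4 + 3*cos(7*b)/7


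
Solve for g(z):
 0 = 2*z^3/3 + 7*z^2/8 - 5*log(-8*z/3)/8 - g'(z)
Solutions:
 g(z) = C1 + z^4/6 + 7*z^3/24 - 5*z*log(-z)/8 + 5*z*(-3*log(2) + 1 + log(3))/8


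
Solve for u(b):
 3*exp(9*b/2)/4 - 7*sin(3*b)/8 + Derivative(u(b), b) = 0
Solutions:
 u(b) = C1 - exp(9*b/2)/6 - 7*cos(3*b)/24


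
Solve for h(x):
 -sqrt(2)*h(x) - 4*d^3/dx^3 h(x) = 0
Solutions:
 h(x) = C3*exp(-sqrt(2)*x/2) + (C1*sin(sqrt(6)*x/4) + C2*cos(sqrt(6)*x/4))*exp(sqrt(2)*x/4)


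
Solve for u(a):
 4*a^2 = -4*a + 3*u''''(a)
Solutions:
 u(a) = C1 + C2*a + C3*a^2 + C4*a^3 + a^6/270 + a^5/90


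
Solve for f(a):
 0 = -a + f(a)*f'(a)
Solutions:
 f(a) = -sqrt(C1 + a^2)
 f(a) = sqrt(C1 + a^2)


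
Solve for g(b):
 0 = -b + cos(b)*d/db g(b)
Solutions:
 g(b) = C1 + Integral(b/cos(b), b)


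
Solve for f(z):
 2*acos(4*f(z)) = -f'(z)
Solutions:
 Integral(1/acos(4*_y), (_y, f(z))) = C1 - 2*z


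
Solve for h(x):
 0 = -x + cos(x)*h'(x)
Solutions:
 h(x) = C1 + Integral(x/cos(x), x)


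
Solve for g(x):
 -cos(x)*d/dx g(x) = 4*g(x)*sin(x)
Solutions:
 g(x) = C1*cos(x)^4


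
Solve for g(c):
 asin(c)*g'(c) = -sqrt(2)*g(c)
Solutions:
 g(c) = C1*exp(-sqrt(2)*Integral(1/asin(c), c))


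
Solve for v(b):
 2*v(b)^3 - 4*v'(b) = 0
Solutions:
 v(b) = -sqrt(-1/(C1 + b))
 v(b) = sqrt(-1/(C1 + b))


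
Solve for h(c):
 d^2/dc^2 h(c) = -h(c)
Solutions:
 h(c) = C1*sin(c) + C2*cos(c)


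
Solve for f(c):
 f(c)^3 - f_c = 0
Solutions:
 f(c) = -sqrt(2)*sqrt(-1/(C1 + c))/2
 f(c) = sqrt(2)*sqrt(-1/(C1 + c))/2


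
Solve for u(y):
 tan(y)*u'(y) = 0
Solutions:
 u(y) = C1


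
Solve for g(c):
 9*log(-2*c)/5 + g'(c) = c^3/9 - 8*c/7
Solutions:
 g(c) = C1 + c^4/36 - 4*c^2/7 - 9*c*log(-c)/5 + 9*c*(1 - log(2))/5


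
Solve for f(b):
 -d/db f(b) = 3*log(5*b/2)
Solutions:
 f(b) = C1 - 3*b*log(b) + b*log(8/125) + 3*b


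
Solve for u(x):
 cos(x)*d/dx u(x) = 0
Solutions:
 u(x) = C1


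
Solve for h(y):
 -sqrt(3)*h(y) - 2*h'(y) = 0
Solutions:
 h(y) = C1*exp(-sqrt(3)*y/2)


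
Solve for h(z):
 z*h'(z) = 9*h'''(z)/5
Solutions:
 h(z) = C1 + Integral(C2*airyai(15^(1/3)*z/3) + C3*airybi(15^(1/3)*z/3), z)


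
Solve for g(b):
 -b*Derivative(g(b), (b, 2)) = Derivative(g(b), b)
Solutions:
 g(b) = C1 + C2*log(b)


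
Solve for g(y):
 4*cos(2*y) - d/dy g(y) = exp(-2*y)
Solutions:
 g(y) = C1 + 2*sin(2*y) + exp(-2*y)/2


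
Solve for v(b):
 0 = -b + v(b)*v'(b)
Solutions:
 v(b) = -sqrt(C1 + b^2)
 v(b) = sqrt(C1 + b^2)


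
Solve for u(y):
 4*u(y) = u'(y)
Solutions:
 u(y) = C1*exp(4*y)


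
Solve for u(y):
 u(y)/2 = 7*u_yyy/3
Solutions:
 u(y) = C3*exp(14^(2/3)*3^(1/3)*y/14) + (C1*sin(14^(2/3)*3^(5/6)*y/28) + C2*cos(14^(2/3)*3^(5/6)*y/28))*exp(-14^(2/3)*3^(1/3)*y/28)


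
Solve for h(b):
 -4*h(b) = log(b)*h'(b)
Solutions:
 h(b) = C1*exp(-4*li(b))


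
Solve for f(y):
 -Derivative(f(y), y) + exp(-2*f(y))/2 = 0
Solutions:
 f(y) = log(-sqrt(C1 + y))
 f(y) = log(C1 + y)/2


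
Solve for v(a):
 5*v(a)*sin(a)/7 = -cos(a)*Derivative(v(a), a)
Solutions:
 v(a) = C1*cos(a)^(5/7)


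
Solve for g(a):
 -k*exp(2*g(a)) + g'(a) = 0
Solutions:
 g(a) = log(-sqrt(-1/(C1 + a*k))) - log(2)/2
 g(a) = log(-1/(C1 + a*k))/2 - log(2)/2


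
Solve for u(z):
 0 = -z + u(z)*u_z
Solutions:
 u(z) = -sqrt(C1 + z^2)
 u(z) = sqrt(C1 + z^2)


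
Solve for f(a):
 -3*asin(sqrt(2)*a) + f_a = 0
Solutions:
 f(a) = C1 + 3*a*asin(sqrt(2)*a) + 3*sqrt(2)*sqrt(1 - 2*a^2)/2


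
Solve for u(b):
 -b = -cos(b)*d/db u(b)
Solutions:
 u(b) = C1 + Integral(b/cos(b), b)


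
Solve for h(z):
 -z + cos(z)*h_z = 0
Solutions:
 h(z) = C1 + Integral(z/cos(z), z)


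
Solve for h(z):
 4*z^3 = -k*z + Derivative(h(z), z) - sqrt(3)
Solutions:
 h(z) = C1 + k*z^2/2 + z^4 + sqrt(3)*z


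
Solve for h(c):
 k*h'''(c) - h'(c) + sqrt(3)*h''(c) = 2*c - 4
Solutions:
 h(c) = C1 + C2*exp(c*(sqrt(4*k + 3) - sqrt(3))/(2*k)) + C3*exp(-c*(sqrt(4*k + 3) + sqrt(3))/(2*k)) - c^2 - 2*sqrt(3)*c + 4*c


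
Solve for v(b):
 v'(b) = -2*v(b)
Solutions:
 v(b) = C1*exp(-2*b)


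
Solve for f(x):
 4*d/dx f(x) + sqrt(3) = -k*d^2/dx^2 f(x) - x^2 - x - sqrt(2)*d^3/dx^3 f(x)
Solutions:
 f(x) = C1 + C2*exp(sqrt(2)*x*(-k + sqrt(k^2 - 16*sqrt(2)))/4) + C3*exp(-sqrt(2)*x*(k + sqrt(k^2 - 16*sqrt(2)))/4) - k^2*x/32 + k*x^2/16 + k*x/16 - x^3/12 - x^2/8 - sqrt(3)*x/4 + sqrt(2)*x/8


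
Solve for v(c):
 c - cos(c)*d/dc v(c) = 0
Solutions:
 v(c) = C1 + Integral(c/cos(c), c)


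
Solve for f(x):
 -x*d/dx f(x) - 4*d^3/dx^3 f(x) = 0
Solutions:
 f(x) = C1 + Integral(C2*airyai(-2^(1/3)*x/2) + C3*airybi(-2^(1/3)*x/2), x)


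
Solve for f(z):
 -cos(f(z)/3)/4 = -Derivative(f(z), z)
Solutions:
 -z/4 - 3*log(sin(f(z)/3) - 1)/2 + 3*log(sin(f(z)/3) + 1)/2 = C1


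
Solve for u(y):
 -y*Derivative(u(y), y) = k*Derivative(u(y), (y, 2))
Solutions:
 u(y) = C1 + C2*sqrt(k)*erf(sqrt(2)*y*sqrt(1/k)/2)


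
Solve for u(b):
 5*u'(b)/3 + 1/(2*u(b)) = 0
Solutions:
 u(b) = -sqrt(C1 - 15*b)/5
 u(b) = sqrt(C1 - 15*b)/5


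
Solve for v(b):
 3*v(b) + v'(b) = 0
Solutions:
 v(b) = C1*exp(-3*b)


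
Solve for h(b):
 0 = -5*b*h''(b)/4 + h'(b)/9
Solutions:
 h(b) = C1 + C2*b^(49/45)


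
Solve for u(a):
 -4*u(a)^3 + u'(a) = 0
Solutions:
 u(a) = -sqrt(2)*sqrt(-1/(C1 + 4*a))/2
 u(a) = sqrt(2)*sqrt(-1/(C1 + 4*a))/2


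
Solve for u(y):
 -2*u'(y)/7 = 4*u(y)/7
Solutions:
 u(y) = C1*exp(-2*y)


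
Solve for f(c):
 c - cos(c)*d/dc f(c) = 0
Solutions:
 f(c) = C1 + Integral(c/cos(c), c)


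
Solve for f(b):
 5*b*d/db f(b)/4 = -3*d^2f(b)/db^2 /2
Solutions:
 f(b) = C1 + C2*erf(sqrt(15)*b/6)


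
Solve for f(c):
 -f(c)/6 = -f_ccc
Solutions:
 f(c) = C3*exp(6^(2/3)*c/6) + (C1*sin(2^(2/3)*3^(1/6)*c/4) + C2*cos(2^(2/3)*3^(1/6)*c/4))*exp(-6^(2/3)*c/12)


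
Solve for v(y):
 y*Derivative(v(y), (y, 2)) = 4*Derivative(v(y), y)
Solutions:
 v(y) = C1 + C2*y^5


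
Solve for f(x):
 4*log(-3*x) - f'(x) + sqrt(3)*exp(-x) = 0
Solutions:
 f(x) = C1 + 4*x*log(-x) + 4*x*(-1 + log(3)) - sqrt(3)*exp(-x)


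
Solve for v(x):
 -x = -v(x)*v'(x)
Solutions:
 v(x) = -sqrt(C1 + x^2)
 v(x) = sqrt(C1 + x^2)


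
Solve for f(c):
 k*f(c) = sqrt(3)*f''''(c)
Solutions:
 f(c) = C1*exp(-3^(7/8)*c*k^(1/4)/3) + C2*exp(3^(7/8)*c*k^(1/4)/3) + C3*exp(-3^(7/8)*I*c*k^(1/4)/3) + C4*exp(3^(7/8)*I*c*k^(1/4)/3)


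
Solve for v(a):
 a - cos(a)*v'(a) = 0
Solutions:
 v(a) = C1 + Integral(a/cos(a), a)


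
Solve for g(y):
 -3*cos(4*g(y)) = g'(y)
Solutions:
 g(y) = -asin((C1 + exp(24*y))/(C1 - exp(24*y)))/4 + pi/4
 g(y) = asin((C1 + exp(24*y))/(C1 - exp(24*y)))/4


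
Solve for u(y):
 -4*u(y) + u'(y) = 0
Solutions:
 u(y) = C1*exp(4*y)


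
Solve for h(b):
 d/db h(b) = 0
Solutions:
 h(b) = C1


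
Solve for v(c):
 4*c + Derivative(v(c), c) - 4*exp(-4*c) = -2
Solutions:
 v(c) = C1 - 2*c^2 - 2*c - exp(-4*c)


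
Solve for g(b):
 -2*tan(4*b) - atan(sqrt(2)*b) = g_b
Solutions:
 g(b) = C1 - b*atan(sqrt(2)*b) + sqrt(2)*log(2*b^2 + 1)/4 + log(cos(4*b))/2


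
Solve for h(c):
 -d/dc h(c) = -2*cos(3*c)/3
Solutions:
 h(c) = C1 + 2*sin(3*c)/9


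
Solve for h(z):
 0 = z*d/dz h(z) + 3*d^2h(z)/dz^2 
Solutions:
 h(z) = C1 + C2*erf(sqrt(6)*z/6)


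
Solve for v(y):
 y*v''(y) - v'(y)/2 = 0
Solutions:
 v(y) = C1 + C2*y^(3/2)


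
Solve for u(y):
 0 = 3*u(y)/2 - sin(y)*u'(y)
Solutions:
 u(y) = C1*(cos(y) - 1)^(3/4)/(cos(y) + 1)^(3/4)


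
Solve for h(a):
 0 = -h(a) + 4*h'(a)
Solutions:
 h(a) = C1*exp(a/4)


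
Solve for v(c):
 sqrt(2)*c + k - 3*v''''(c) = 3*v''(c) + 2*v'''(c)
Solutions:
 v(c) = C1 + C2*c + sqrt(2)*c^3/18 + c^2*(3*k - 2*sqrt(2))/18 + (C3*sin(2*sqrt(2)*c/3) + C4*cos(2*sqrt(2)*c/3))*exp(-c/3)


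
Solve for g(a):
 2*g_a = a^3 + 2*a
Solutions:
 g(a) = C1 + a^4/8 + a^2/2


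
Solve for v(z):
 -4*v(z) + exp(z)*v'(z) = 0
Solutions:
 v(z) = C1*exp(-4*exp(-z))


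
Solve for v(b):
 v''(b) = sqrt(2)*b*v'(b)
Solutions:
 v(b) = C1 + C2*erfi(2^(3/4)*b/2)


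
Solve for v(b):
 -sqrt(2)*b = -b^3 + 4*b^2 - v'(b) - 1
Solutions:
 v(b) = C1 - b^4/4 + 4*b^3/3 + sqrt(2)*b^2/2 - b


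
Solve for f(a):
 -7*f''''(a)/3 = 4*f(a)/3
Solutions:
 f(a) = (C1*sin(7^(3/4)*a/7) + C2*cos(7^(3/4)*a/7))*exp(-7^(3/4)*a/7) + (C3*sin(7^(3/4)*a/7) + C4*cos(7^(3/4)*a/7))*exp(7^(3/4)*a/7)


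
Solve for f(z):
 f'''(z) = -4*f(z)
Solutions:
 f(z) = C3*exp(-2^(2/3)*z) + (C1*sin(2^(2/3)*sqrt(3)*z/2) + C2*cos(2^(2/3)*sqrt(3)*z/2))*exp(2^(2/3)*z/2)


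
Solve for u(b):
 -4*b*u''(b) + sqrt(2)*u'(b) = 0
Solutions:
 u(b) = C1 + C2*b^(sqrt(2)/4 + 1)


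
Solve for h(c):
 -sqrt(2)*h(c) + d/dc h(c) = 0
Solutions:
 h(c) = C1*exp(sqrt(2)*c)


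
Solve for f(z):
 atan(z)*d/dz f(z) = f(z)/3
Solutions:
 f(z) = C1*exp(Integral(1/atan(z), z)/3)


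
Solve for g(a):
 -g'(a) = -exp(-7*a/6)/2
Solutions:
 g(a) = C1 - 3*exp(-7*a/6)/7


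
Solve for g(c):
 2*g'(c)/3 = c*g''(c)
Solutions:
 g(c) = C1 + C2*c^(5/3)


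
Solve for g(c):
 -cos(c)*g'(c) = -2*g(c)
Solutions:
 g(c) = C1*(sin(c) + 1)/(sin(c) - 1)


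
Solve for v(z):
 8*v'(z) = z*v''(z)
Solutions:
 v(z) = C1 + C2*z^9


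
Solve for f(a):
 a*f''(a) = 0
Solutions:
 f(a) = C1 + C2*a


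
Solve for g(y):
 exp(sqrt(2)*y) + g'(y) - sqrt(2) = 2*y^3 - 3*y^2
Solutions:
 g(y) = C1 + y^4/2 - y^3 + sqrt(2)*y - sqrt(2)*exp(sqrt(2)*y)/2


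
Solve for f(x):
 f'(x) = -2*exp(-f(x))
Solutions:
 f(x) = log(C1 - 2*x)


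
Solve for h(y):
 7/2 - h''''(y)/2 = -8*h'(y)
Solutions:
 h(y) = C1 + C4*exp(2*2^(1/3)*y) - 7*y/16 + (C2*sin(2^(1/3)*sqrt(3)*y) + C3*cos(2^(1/3)*sqrt(3)*y))*exp(-2^(1/3)*y)


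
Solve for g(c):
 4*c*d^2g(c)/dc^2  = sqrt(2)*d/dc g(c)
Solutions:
 g(c) = C1 + C2*c^(sqrt(2)/4 + 1)


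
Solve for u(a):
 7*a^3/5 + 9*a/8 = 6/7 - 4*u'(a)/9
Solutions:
 u(a) = C1 - 63*a^4/80 - 81*a^2/64 + 27*a/14


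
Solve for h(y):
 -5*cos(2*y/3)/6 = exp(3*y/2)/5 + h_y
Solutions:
 h(y) = C1 - 2*exp(3*y/2)/15 - 5*sin(2*y/3)/4


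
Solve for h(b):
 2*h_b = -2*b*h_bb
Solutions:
 h(b) = C1 + C2*log(b)


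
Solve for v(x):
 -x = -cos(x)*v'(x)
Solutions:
 v(x) = C1 + Integral(x/cos(x), x)


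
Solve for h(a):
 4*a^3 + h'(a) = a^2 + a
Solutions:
 h(a) = C1 - a^4 + a^3/3 + a^2/2


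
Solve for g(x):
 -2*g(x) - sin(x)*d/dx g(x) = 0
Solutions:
 g(x) = C1*(cos(x) + 1)/(cos(x) - 1)


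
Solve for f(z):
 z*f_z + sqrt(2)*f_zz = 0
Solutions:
 f(z) = C1 + C2*erf(2^(1/4)*z/2)


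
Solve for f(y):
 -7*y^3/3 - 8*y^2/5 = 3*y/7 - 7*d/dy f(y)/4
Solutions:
 f(y) = C1 + y^4/3 + 32*y^3/105 + 6*y^2/49


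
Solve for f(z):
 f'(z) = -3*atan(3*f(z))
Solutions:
 Integral(1/atan(3*_y), (_y, f(z))) = C1 - 3*z


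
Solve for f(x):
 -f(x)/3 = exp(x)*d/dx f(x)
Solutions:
 f(x) = C1*exp(exp(-x)/3)


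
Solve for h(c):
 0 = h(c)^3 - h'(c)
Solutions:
 h(c) = -sqrt(2)*sqrt(-1/(C1 + c))/2
 h(c) = sqrt(2)*sqrt(-1/(C1 + c))/2


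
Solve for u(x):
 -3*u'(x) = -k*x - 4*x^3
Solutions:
 u(x) = C1 + k*x^2/6 + x^4/3


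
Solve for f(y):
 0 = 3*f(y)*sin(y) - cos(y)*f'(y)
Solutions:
 f(y) = C1/cos(y)^3


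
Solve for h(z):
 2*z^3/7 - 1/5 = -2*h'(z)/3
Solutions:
 h(z) = C1 - 3*z^4/28 + 3*z/10


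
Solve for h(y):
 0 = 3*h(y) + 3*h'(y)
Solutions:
 h(y) = C1*exp(-y)


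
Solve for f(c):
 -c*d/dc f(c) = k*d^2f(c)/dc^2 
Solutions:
 f(c) = C1 + C2*sqrt(k)*erf(sqrt(2)*c*sqrt(1/k)/2)


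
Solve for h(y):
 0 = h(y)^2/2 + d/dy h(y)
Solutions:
 h(y) = 2/(C1 + y)


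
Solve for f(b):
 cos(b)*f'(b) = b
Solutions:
 f(b) = C1 + Integral(b/cos(b), b)


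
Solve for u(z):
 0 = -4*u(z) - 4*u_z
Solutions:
 u(z) = C1*exp(-z)


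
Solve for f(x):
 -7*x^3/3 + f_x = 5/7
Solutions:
 f(x) = C1 + 7*x^4/12 + 5*x/7


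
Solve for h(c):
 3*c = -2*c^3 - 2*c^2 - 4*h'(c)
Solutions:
 h(c) = C1 - c^4/8 - c^3/6 - 3*c^2/8


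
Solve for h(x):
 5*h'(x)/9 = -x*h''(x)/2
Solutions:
 h(x) = C1 + C2/x^(1/9)


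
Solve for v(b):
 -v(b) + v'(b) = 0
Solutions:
 v(b) = C1*exp(b)


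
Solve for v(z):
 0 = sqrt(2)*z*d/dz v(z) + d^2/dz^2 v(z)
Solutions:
 v(z) = C1 + C2*erf(2^(3/4)*z/2)


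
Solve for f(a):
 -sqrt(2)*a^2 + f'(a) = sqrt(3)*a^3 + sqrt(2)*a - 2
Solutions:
 f(a) = C1 + sqrt(3)*a^4/4 + sqrt(2)*a^3/3 + sqrt(2)*a^2/2 - 2*a


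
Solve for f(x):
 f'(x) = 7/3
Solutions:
 f(x) = C1 + 7*x/3


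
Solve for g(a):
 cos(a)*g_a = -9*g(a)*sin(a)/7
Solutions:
 g(a) = C1*cos(a)^(9/7)


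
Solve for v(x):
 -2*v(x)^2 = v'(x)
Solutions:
 v(x) = 1/(C1 + 2*x)


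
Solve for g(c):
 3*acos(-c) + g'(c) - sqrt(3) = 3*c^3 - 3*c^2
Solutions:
 g(c) = C1 + 3*c^4/4 - c^3 - 3*c*acos(-c) + sqrt(3)*c - 3*sqrt(1 - c^2)


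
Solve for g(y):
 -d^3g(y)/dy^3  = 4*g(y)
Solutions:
 g(y) = C3*exp(-2^(2/3)*y) + (C1*sin(2^(2/3)*sqrt(3)*y/2) + C2*cos(2^(2/3)*sqrt(3)*y/2))*exp(2^(2/3)*y/2)


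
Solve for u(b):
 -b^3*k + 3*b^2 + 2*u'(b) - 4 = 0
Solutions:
 u(b) = C1 + b^4*k/8 - b^3/2 + 2*b


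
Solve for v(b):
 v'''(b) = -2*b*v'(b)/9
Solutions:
 v(b) = C1 + Integral(C2*airyai(-6^(1/3)*b/3) + C3*airybi(-6^(1/3)*b/3), b)


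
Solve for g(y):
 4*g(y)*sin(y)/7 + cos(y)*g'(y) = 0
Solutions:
 g(y) = C1*cos(y)^(4/7)


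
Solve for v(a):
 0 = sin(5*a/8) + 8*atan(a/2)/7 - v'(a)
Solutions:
 v(a) = C1 + 8*a*atan(a/2)/7 - 8*log(a^2 + 4)/7 - 8*cos(5*a/8)/5


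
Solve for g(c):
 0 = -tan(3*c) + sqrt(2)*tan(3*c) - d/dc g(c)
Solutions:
 g(c) = C1 - sqrt(2)*log(cos(3*c))/3 + log(cos(3*c))/3


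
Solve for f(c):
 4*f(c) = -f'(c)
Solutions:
 f(c) = C1*exp(-4*c)


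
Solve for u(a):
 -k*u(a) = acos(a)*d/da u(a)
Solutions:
 u(a) = C1*exp(-k*Integral(1/acos(a), a))


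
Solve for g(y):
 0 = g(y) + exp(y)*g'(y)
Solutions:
 g(y) = C1*exp(exp(-y))


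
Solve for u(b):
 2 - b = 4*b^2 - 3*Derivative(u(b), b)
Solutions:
 u(b) = C1 + 4*b^3/9 + b^2/6 - 2*b/3


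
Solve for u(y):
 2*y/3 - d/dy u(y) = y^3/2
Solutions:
 u(y) = C1 - y^4/8 + y^2/3


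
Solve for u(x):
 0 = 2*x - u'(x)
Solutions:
 u(x) = C1 + x^2


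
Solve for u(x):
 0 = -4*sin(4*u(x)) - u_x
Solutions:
 u(x) = -acos((-C1 - exp(32*x))/(C1 - exp(32*x)))/4 + pi/2
 u(x) = acos((-C1 - exp(32*x))/(C1 - exp(32*x)))/4


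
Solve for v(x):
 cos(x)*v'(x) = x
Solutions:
 v(x) = C1 + Integral(x/cos(x), x)


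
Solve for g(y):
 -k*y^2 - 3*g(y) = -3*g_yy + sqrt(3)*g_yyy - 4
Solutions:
 g(y) = C1*exp(y*(2*2^(1/3)*3^(2/3)/(3*sqrt(15) + 7*sqrt(3))^(1/3) + 2^(2/3)*3^(1/3)*(3*sqrt(15) + 7*sqrt(3))^(1/3) + 4*sqrt(3))/12)*sin(2^(1/3)*3^(1/6)*y*(-2^(1/3)*3^(2/3)*(3*sqrt(15) + 7*sqrt(3))^(1/3) + 6/(3*sqrt(15) + 7*sqrt(3))^(1/3))/12) + C2*exp(y*(2*2^(1/3)*3^(2/3)/(3*sqrt(15) + 7*sqrt(3))^(1/3) + 2^(2/3)*3^(1/3)*(3*sqrt(15) + 7*sqrt(3))^(1/3) + 4*sqrt(3))/12)*cos(2^(1/3)*3^(1/6)*y*(-2^(1/3)*3^(2/3)*(3*sqrt(15) + 7*sqrt(3))^(1/3) + 6/(3*sqrt(15) + 7*sqrt(3))^(1/3))/12) + C3*exp(y*(-2^(2/3)*3^(1/3)*(3*sqrt(15) + 7*sqrt(3))^(1/3) - 2*2^(1/3)*3^(2/3)/(3*sqrt(15) + 7*sqrt(3))^(1/3) + 2*sqrt(3))/6) - k*y^2/3 - 2*k/3 + 4/3


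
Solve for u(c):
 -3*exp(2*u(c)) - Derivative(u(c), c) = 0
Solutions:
 u(c) = log(-sqrt(-1/(C1 - 3*c))) - log(2)/2
 u(c) = log(-1/(C1 - 3*c))/2 - log(2)/2


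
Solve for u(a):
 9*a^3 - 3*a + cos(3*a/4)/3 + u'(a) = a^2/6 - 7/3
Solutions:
 u(a) = C1 - 9*a^4/4 + a^3/18 + 3*a^2/2 - 7*a/3 - 4*sin(3*a/4)/9


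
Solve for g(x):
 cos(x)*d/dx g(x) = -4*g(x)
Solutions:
 g(x) = C1*(sin(x)^2 - 2*sin(x) + 1)/(sin(x)^2 + 2*sin(x) + 1)


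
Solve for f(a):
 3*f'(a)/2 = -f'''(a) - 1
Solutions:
 f(a) = C1 + C2*sin(sqrt(6)*a/2) + C3*cos(sqrt(6)*a/2) - 2*a/3


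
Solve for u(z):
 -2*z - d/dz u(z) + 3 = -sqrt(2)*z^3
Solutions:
 u(z) = C1 + sqrt(2)*z^4/4 - z^2 + 3*z


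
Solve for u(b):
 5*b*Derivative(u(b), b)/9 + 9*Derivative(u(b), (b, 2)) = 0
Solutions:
 u(b) = C1 + C2*erf(sqrt(10)*b/18)


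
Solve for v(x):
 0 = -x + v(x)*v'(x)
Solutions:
 v(x) = -sqrt(C1 + x^2)
 v(x) = sqrt(C1 + x^2)


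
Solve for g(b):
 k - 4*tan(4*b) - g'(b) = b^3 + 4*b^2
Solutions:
 g(b) = C1 - b^4/4 - 4*b^3/3 + b*k + log(cos(4*b))


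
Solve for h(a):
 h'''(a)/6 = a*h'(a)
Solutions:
 h(a) = C1 + Integral(C2*airyai(6^(1/3)*a) + C3*airybi(6^(1/3)*a), a)


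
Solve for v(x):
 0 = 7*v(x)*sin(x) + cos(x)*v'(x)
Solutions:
 v(x) = C1*cos(x)^7


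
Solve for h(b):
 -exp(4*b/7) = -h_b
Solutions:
 h(b) = C1 + 7*exp(4*b/7)/4


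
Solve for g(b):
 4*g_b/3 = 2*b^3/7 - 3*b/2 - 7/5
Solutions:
 g(b) = C1 + 3*b^4/56 - 9*b^2/16 - 21*b/20


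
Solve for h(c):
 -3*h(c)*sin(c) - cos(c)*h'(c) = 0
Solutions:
 h(c) = C1*cos(c)^3


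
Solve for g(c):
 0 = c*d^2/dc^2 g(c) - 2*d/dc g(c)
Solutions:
 g(c) = C1 + C2*c^3


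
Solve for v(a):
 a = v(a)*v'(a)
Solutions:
 v(a) = -sqrt(C1 + a^2)
 v(a) = sqrt(C1 + a^2)


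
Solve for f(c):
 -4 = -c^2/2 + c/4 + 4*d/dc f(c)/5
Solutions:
 f(c) = C1 + 5*c^3/24 - 5*c^2/32 - 5*c


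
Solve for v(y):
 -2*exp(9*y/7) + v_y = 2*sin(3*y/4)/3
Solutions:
 v(y) = C1 + 14*exp(9*y/7)/9 - 8*cos(3*y/4)/9


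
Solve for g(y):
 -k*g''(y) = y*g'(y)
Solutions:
 g(y) = C1 + C2*sqrt(k)*erf(sqrt(2)*y*sqrt(1/k)/2)


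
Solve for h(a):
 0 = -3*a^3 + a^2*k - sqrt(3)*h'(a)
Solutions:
 h(a) = C1 - sqrt(3)*a^4/4 + sqrt(3)*a^3*k/9


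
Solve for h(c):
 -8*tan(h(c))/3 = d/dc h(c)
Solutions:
 h(c) = pi - asin(C1*exp(-8*c/3))
 h(c) = asin(C1*exp(-8*c/3))


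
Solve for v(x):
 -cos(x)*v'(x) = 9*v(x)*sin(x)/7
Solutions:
 v(x) = C1*cos(x)^(9/7)


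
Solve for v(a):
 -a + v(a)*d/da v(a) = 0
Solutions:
 v(a) = -sqrt(C1 + a^2)
 v(a) = sqrt(C1 + a^2)


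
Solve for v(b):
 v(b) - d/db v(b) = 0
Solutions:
 v(b) = C1*exp(b)


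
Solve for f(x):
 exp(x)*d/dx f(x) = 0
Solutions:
 f(x) = C1


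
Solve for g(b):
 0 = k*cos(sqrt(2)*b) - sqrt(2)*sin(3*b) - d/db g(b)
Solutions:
 g(b) = C1 + sqrt(2)*k*sin(sqrt(2)*b)/2 + sqrt(2)*cos(3*b)/3


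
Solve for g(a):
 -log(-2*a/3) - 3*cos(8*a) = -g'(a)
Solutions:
 g(a) = C1 + a*log(-a) - a*log(3) - a + a*log(2) + 3*sin(8*a)/8


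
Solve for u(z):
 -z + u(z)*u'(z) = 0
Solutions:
 u(z) = -sqrt(C1 + z^2)
 u(z) = sqrt(C1 + z^2)


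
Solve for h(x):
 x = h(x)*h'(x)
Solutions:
 h(x) = -sqrt(C1 + x^2)
 h(x) = sqrt(C1 + x^2)


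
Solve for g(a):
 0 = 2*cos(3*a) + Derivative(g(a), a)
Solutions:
 g(a) = C1 - 2*sin(3*a)/3


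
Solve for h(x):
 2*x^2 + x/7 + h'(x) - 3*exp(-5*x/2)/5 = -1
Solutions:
 h(x) = C1 - 2*x^3/3 - x^2/14 - x - 6*exp(-5*x/2)/25


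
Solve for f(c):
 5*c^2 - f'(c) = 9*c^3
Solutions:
 f(c) = C1 - 9*c^4/4 + 5*c^3/3


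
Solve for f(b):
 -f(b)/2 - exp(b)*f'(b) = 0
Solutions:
 f(b) = C1*exp(exp(-b)/2)


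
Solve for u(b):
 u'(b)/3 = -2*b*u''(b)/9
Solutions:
 u(b) = C1 + C2/sqrt(b)


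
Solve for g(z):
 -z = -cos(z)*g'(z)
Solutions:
 g(z) = C1 + Integral(z/cos(z), z)


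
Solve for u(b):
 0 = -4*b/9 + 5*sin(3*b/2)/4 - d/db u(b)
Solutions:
 u(b) = C1 - 2*b^2/9 - 5*cos(3*b/2)/6


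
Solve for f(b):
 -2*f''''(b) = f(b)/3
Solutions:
 f(b) = (C1*sin(2^(1/4)*3^(3/4)*b/6) + C2*cos(2^(1/4)*3^(3/4)*b/6))*exp(-2^(1/4)*3^(3/4)*b/6) + (C3*sin(2^(1/4)*3^(3/4)*b/6) + C4*cos(2^(1/4)*3^(3/4)*b/6))*exp(2^(1/4)*3^(3/4)*b/6)


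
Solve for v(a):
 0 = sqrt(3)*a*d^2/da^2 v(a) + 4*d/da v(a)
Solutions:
 v(a) = C1 + C2*a^(1 - 4*sqrt(3)/3)


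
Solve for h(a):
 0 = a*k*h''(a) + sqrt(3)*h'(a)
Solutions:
 h(a) = C1 + a^(((re(k) - sqrt(3))*re(k) + im(k)^2)/(re(k)^2 + im(k)^2))*(C2*sin(sqrt(3)*log(a)*Abs(im(k))/(re(k)^2 + im(k)^2)) + C3*cos(sqrt(3)*log(a)*im(k)/(re(k)^2 + im(k)^2)))


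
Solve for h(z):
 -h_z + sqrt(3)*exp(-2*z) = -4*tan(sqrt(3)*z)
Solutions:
 h(z) = C1 + 2*sqrt(3)*log(tan(sqrt(3)*z)^2 + 1)/3 - sqrt(3)*exp(-2*z)/2


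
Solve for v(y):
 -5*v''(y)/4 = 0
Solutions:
 v(y) = C1 + C2*y


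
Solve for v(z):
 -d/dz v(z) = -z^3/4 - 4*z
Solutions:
 v(z) = C1 + z^4/16 + 2*z^2


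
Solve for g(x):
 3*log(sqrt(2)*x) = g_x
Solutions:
 g(x) = C1 + 3*x*log(x) - 3*x + 3*x*log(2)/2


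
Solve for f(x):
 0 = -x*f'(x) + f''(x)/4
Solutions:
 f(x) = C1 + C2*erfi(sqrt(2)*x)


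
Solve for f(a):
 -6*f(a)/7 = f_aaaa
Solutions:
 f(a) = (C1*sin(14^(3/4)*3^(1/4)*a/14) + C2*cos(14^(3/4)*3^(1/4)*a/14))*exp(-14^(3/4)*3^(1/4)*a/14) + (C3*sin(14^(3/4)*3^(1/4)*a/14) + C4*cos(14^(3/4)*3^(1/4)*a/14))*exp(14^(3/4)*3^(1/4)*a/14)


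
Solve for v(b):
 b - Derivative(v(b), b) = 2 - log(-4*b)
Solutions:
 v(b) = C1 + b^2/2 + b*log(-b) + b*(-3 + 2*log(2))


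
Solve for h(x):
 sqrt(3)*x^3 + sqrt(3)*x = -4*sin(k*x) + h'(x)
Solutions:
 h(x) = C1 + sqrt(3)*x^4/4 + sqrt(3)*x^2/2 - 4*cos(k*x)/k


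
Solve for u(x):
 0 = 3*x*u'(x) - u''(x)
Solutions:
 u(x) = C1 + C2*erfi(sqrt(6)*x/2)


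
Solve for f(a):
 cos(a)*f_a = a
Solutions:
 f(a) = C1 + Integral(a/cos(a), a)


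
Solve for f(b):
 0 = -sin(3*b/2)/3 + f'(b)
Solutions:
 f(b) = C1 - 2*cos(3*b/2)/9


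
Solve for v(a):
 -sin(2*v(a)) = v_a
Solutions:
 v(a) = pi - acos((-C1 - exp(4*a))/(C1 - exp(4*a)))/2
 v(a) = acos((-C1 - exp(4*a))/(C1 - exp(4*a)))/2


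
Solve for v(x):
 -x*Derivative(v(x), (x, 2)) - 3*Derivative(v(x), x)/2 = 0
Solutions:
 v(x) = C1 + C2/sqrt(x)


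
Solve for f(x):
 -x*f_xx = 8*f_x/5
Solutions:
 f(x) = C1 + C2/x^(3/5)


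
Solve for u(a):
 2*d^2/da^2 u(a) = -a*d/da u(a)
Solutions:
 u(a) = C1 + C2*erf(a/2)


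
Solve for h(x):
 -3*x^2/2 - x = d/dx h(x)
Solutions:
 h(x) = C1 - x^3/2 - x^2/2


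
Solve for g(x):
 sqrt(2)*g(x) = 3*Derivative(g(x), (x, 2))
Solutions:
 g(x) = C1*exp(-2^(1/4)*sqrt(3)*x/3) + C2*exp(2^(1/4)*sqrt(3)*x/3)


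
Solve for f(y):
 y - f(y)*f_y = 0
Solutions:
 f(y) = -sqrt(C1 + y^2)
 f(y) = sqrt(C1 + y^2)


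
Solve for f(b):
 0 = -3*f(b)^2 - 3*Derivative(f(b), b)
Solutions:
 f(b) = 1/(C1 + b)


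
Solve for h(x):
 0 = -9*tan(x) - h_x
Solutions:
 h(x) = C1 + 9*log(cos(x))


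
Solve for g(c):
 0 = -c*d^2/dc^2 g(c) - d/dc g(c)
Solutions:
 g(c) = C1 + C2*log(c)


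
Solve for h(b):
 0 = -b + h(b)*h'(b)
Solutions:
 h(b) = -sqrt(C1 + b^2)
 h(b) = sqrt(C1 + b^2)


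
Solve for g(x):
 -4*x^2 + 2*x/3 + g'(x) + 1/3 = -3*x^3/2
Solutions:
 g(x) = C1 - 3*x^4/8 + 4*x^3/3 - x^2/3 - x/3


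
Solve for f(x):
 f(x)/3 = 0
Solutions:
 f(x) = 0


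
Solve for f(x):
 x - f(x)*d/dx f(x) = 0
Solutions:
 f(x) = -sqrt(C1 + x^2)
 f(x) = sqrt(C1 + x^2)


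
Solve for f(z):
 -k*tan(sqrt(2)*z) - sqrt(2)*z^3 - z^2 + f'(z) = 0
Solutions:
 f(z) = C1 - sqrt(2)*k*log(cos(sqrt(2)*z))/2 + sqrt(2)*z^4/4 + z^3/3


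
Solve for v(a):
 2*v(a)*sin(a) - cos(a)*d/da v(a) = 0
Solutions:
 v(a) = C1/cos(a)^2


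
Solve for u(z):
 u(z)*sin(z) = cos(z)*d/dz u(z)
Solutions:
 u(z) = C1/cos(z)


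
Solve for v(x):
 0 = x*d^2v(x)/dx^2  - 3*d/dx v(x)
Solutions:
 v(x) = C1 + C2*x^4


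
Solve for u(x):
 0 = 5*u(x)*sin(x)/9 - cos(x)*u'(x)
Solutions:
 u(x) = C1/cos(x)^(5/9)


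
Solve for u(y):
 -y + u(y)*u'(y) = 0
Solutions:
 u(y) = -sqrt(C1 + y^2)
 u(y) = sqrt(C1 + y^2)


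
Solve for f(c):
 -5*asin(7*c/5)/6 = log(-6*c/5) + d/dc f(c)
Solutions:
 f(c) = C1 - c*log(-c) - 5*c*asin(7*c/5)/6 - c*log(6) + c + c*log(5) - 5*sqrt(25 - 49*c^2)/42


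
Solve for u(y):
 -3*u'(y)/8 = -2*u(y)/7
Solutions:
 u(y) = C1*exp(16*y/21)


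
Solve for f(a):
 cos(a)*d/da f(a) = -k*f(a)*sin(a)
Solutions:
 f(a) = C1*exp(k*log(cos(a)))


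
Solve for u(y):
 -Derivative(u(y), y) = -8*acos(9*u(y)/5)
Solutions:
 Integral(1/acos(9*_y/5), (_y, u(y))) = C1 + 8*y


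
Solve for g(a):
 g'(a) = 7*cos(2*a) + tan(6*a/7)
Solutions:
 g(a) = C1 - 7*log(cos(6*a/7))/6 + 7*sin(2*a)/2


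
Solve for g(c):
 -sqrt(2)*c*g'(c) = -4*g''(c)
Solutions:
 g(c) = C1 + C2*erfi(2^(3/4)*c/4)


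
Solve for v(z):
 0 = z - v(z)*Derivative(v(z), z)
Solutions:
 v(z) = -sqrt(C1 + z^2)
 v(z) = sqrt(C1 + z^2)


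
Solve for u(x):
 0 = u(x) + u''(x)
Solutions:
 u(x) = C1*sin(x) + C2*cos(x)


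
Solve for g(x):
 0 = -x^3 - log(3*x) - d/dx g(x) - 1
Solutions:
 g(x) = C1 - x^4/4 - x*log(x) - x*log(3)


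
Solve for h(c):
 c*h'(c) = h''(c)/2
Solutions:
 h(c) = C1 + C2*erfi(c)


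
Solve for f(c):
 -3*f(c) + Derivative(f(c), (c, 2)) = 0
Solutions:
 f(c) = C1*exp(-sqrt(3)*c) + C2*exp(sqrt(3)*c)


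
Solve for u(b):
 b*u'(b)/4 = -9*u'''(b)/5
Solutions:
 u(b) = C1 + Integral(C2*airyai(-30^(1/3)*b/6) + C3*airybi(-30^(1/3)*b/6), b)


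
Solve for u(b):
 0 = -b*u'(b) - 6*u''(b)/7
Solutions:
 u(b) = C1 + C2*erf(sqrt(21)*b/6)


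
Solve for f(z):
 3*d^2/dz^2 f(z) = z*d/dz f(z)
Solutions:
 f(z) = C1 + C2*erfi(sqrt(6)*z/6)


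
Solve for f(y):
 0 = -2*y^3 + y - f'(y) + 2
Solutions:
 f(y) = C1 - y^4/2 + y^2/2 + 2*y


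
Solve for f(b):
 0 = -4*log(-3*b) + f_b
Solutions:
 f(b) = C1 + 4*b*log(-b) + 4*b*(-1 + log(3))


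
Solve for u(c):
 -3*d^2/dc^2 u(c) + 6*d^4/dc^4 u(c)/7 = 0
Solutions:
 u(c) = C1 + C2*c + C3*exp(-sqrt(14)*c/2) + C4*exp(sqrt(14)*c/2)


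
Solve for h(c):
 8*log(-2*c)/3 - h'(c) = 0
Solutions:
 h(c) = C1 + 8*c*log(-c)/3 + 8*c*(-1 + log(2))/3


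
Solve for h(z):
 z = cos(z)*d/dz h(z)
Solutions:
 h(z) = C1 + Integral(z/cos(z), z)


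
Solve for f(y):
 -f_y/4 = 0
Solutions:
 f(y) = C1


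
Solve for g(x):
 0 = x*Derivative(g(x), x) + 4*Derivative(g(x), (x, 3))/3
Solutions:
 g(x) = C1 + Integral(C2*airyai(-6^(1/3)*x/2) + C3*airybi(-6^(1/3)*x/2), x)


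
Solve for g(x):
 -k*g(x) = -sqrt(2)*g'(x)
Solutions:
 g(x) = C1*exp(sqrt(2)*k*x/2)


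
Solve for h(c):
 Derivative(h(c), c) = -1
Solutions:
 h(c) = C1 - c


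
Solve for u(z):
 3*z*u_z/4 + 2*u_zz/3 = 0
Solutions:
 u(z) = C1 + C2*erf(3*z/4)


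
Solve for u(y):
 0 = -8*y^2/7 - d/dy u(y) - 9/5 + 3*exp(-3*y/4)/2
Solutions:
 u(y) = C1 - 8*y^3/21 - 9*y/5 - 2*exp(-3*y/4)


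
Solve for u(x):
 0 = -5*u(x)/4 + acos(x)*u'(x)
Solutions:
 u(x) = C1*exp(5*Integral(1/acos(x), x)/4)


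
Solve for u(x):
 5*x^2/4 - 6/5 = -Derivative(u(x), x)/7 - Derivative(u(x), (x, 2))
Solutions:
 u(x) = C1 + C2*exp(-x/7) - 35*x^3/12 + 245*x^2/4 - 8491*x/10


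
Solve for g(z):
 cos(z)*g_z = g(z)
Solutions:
 g(z) = C1*sqrt(sin(z) + 1)/sqrt(sin(z) - 1)


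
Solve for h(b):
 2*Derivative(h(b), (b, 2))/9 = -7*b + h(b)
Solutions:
 h(b) = C1*exp(-3*sqrt(2)*b/2) + C2*exp(3*sqrt(2)*b/2) + 7*b


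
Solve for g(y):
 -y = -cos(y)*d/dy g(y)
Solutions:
 g(y) = C1 + Integral(y/cos(y), y)


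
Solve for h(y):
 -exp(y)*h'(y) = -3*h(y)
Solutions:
 h(y) = C1*exp(-3*exp(-y))


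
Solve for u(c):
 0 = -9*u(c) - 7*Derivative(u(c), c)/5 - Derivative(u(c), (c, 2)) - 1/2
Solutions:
 u(c) = (C1*sin(sqrt(851)*c/10) + C2*cos(sqrt(851)*c/10))*exp(-7*c/10) - 1/18


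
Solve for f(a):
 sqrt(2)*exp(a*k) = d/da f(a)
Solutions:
 f(a) = C1 + sqrt(2)*exp(a*k)/k


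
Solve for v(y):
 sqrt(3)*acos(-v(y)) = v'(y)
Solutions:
 Integral(1/acos(-_y), (_y, v(y))) = C1 + sqrt(3)*y


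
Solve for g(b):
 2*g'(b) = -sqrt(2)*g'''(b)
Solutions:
 g(b) = C1 + C2*sin(2^(1/4)*b) + C3*cos(2^(1/4)*b)


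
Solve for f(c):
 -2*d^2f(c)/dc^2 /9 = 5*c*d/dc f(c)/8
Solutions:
 f(c) = C1 + C2*erf(3*sqrt(10)*c/8)


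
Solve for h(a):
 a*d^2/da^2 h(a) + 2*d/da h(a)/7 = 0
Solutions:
 h(a) = C1 + C2*a^(5/7)


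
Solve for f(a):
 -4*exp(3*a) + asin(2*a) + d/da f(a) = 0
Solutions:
 f(a) = C1 - a*asin(2*a) - sqrt(1 - 4*a^2)/2 + 4*exp(3*a)/3


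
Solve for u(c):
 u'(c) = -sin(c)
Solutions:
 u(c) = C1 + cos(c)


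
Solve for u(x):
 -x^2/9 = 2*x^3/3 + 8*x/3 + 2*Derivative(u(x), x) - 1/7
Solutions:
 u(x) = C1 - x^4/12 - x^3/54 - 2*x^2/3 + x/14


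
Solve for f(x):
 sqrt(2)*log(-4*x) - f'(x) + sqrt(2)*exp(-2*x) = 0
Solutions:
 f(x) = C1 + sqrt(2)*x*log(-x) + sqrt(2)*x*(-1 + 2*log(2)) - sqrt(2)*exp(-2*x)/2


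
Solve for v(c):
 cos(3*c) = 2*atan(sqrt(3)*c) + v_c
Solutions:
 v(c) = C1 - 2*c*atan(sqrt(3)*c) + sqrt(3)*log(3*c^2 + 1)/3 + sin(3*c)/3


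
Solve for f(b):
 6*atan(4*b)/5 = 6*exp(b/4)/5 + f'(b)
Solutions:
 f(b) = C1 + 6*b*atan(4*b)/5 - 24*exp(b/4)/5 - 3*log(16*b^2 + 1)/20


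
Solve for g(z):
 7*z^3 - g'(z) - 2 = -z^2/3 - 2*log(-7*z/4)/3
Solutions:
 g(z) = C1 + 7*z^4/4 + z^3/9 + 2*z*log(-z)/3 + z*(-8/3 - 2*log(2) + 2*log(14)/3)


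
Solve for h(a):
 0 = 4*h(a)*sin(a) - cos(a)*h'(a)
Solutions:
 h(a) = C1/cos(a)^4


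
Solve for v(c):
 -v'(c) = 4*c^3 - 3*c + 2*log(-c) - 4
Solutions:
 v(c) = C1 - c^4 + 3*c^2/2 - 2*c*log(-c) + 6*c


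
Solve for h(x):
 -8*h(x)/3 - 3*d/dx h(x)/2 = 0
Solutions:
 h(x) = C1*exp(-16*x/9)


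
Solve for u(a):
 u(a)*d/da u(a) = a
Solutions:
 u(a) = -sqrt(C1 + a^2)
 u(a) = sqrt(C1 + a^2)


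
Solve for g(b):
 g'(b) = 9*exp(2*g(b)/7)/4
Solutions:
 g(b) = 7*log(-sqrt(-1/(C1 + 9*b))) + 7*log(14)/2
 g(b) = 7*log(-1/(C1 + 9*b))/2 + 7*log(14)/2


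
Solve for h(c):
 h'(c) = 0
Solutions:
 h(c) = C1


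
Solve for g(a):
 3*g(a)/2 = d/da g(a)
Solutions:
 g(a) = C1*exp(3*a/2)


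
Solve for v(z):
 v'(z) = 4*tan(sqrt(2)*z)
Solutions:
 v(z) = C1 - 2*sqrt(2)*log(cos(sqrt(2)*z))


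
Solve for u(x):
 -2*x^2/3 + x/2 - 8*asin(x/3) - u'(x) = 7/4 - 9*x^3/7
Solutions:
 u(x) = C1 + 9*x^4/28 - 2*x^3/9 + x^2/4 - 8*x*asin(x/3) - 7*x/4 - 8*sqrt(9 - x^2)


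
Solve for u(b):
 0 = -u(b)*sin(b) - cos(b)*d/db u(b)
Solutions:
 u(b) = C1*cos(b)


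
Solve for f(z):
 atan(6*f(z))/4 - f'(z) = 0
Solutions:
 Integral(1/atan(6*_y), (_y, f(z))) = C1 + z/4


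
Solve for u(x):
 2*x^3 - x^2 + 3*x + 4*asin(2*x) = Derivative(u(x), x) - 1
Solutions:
 u(x) = C1 + x^4/2 - x^3/3 + 3*x^2/2 + 4*x*asin(2*x) + x + 2*sqrt(1 - 4*x^2)


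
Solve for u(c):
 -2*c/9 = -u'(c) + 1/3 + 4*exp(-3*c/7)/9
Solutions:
 u(c) = C1 + c^2/9 + c/3 - 28*exp(-3*c/7)/27


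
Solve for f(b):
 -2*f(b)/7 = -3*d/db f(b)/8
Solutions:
 f(b) = C1*exp(16*b/21)


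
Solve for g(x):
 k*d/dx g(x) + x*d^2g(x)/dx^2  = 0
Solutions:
 g(x) = C1 + x^(1 - re(k))*(C2*sin(log(x)*Abs(im(k))) + C3*cos(log(x)*im(k)))


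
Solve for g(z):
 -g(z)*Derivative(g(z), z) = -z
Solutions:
 g(z) = -sqrt(C1 + z^2)
 g(z) = sqrt(C1 + z^2)


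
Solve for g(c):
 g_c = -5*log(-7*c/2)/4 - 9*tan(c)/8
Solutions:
 g(c) = C1 - 5*c*log(-c)/4 - 5*c*log(7)/4 + 5*c*log(2)/4 + 5*c/4 + 9*log(cos(c))/8


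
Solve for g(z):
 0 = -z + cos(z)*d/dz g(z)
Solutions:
 g(z) = C1 + Integral(z/cos(z), z)


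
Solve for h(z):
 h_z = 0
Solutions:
 h(z) = C1


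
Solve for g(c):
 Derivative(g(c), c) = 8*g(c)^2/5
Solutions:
 g(c) = -5/(C1 + 8*c)


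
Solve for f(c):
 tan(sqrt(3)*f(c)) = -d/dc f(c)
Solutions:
 f(c) = sqrt(3)*(pi - asin(C1*exp(-sqrt(3)*c)))/3
 f(c) = sqrt(3)*asin(C1*exp(-sqrt(3)*c))/3


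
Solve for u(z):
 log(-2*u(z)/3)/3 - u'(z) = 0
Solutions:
 -3*Integral(1/(log(-_y) - log(3) + log(2)), (_y, u(z))) = C1 - z


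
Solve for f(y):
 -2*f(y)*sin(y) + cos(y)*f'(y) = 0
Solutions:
 f(y) = C1/cos(y)^2


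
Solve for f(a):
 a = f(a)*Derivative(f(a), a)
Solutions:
 f(a) = -sqrt(C1 + a^2)
 f(a) = sqrt(C1 + a^2)


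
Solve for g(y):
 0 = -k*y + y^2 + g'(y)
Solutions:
 g(y) = C1 + k*y^2/2 - y^3/3


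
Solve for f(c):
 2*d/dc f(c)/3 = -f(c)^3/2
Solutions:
 f(c) = -sqrt(2)*sqrt(-1/(C1 - 3*c))
 f(c) = sqrt(2)*sqrt(-1/(C1 - 3*c))


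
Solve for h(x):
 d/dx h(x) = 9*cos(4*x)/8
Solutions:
 h(x) = C1 + 9*sin(4*x)/32


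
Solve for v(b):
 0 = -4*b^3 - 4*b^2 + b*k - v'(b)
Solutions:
 v(b) = C1 - b^4 - 4*b^3/3 + b^2*k/2


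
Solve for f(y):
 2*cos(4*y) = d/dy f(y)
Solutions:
 f(y) = C1 + sin(4*y)/2


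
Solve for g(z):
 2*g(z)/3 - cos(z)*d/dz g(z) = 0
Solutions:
 g(z) = C1*(sin(z) + 1)^(1/3)/(sin(z) - 1)^(1/3)


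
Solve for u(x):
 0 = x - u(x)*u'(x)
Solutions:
 u(x) = -sqrt(C1 + x^2)
 u(x) = sqrt(C1 + x^2)


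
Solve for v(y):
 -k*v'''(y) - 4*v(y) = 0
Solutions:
 v(y) = C1*exp(2^(2/3)*y*(-1/k)^(1/3)) + C2*exp(2^(2/3)*y*(-1/k)^(1/3)*(-1 + sqrt(3)*I)/2) + C3*exp(-2^(2/3)*y*(-1/k)^(1/3)*(1 + sqrt(3)*I)/2)


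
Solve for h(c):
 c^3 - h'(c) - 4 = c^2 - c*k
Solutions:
 h(c) = C1 + c^4/4 - c^3/3 + c^2*k/2 - 4*c


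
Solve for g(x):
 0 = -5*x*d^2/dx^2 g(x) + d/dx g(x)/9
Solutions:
 g(x) = C1 + C2*x^(46/45)


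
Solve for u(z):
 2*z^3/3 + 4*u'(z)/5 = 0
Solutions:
 u(z) = C1 - 5*z^4/24


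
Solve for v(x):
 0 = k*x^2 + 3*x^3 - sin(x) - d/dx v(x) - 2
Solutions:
 v(x) = C1 + k*x^3/3 + 3*x^4/4 - 2*x + cos(x)


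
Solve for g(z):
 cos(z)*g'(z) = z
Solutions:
 g(z) = C1 + Integral(z/cos(z), z)


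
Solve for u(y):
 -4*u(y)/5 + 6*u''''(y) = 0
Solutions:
 u(y) = C1*exp(-15^(3/4)*2^(1/4)*y/15) + C2*exp(15^(3/4)*2^(1/4)*y/15) + C3*sin(15^(3/4)*2^(1/4)*y/15) + C4*cos(15^(3/4)*2^(1/4)*y/15)


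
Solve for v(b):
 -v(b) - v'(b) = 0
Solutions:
 v(b) = C1*exp(-b)


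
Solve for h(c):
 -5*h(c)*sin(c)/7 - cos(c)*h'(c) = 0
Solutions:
 h(c) = C1*cos(c)^(5/7)


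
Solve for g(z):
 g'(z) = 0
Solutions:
 g(z) = C1


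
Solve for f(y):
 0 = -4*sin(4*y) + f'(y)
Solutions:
 f(y) = C1 - cos(4*y)


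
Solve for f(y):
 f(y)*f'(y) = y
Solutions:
 f(y) = -sqrt(C1 + y^2)
 f(y) = sqrt(C1 + y^2)


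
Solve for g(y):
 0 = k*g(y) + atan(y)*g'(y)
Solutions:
 g(y) = C1*exp(-k*Integral(1/atan(y), y))


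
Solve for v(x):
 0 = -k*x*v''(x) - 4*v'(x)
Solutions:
 v(x) = C1 + x^(((re(k) - 4)*re(k) + im(k)^2)/(re(k)^2 + im(k)^2))*(C2*sin(4*log(x)*Abs(im(k))/(re(k)^2 + im(k)^2)) + C3*cos(4*log(x)*im(k)/(re(k)^2 + im(k)^2)))


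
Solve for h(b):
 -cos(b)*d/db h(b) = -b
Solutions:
 h(b) = C1 + Integral(b/cos(b), b)


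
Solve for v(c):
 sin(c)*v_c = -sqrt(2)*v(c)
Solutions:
 v(c) = C1*(cos(c) + 1)^(sqrt(2)/2)/(cos(c) - 1)^(sqrt(2)/2)


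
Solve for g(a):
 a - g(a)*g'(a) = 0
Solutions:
 g(a) = -sqrt(C1 + a^2)
 g(a) = sqrt(C1 + a^2)


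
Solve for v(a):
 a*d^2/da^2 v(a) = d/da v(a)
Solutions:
 v(a) = C1 + C2*a^2


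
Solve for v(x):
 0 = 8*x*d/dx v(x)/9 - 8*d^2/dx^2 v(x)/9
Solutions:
 v(x) = C1 + C2*erfi(sqrt(2)*x/2)


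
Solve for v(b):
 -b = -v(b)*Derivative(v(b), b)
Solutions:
 v(b) = -sqrt(C1 + b^2)
 v(b) = sqrt(C1 + b^2)


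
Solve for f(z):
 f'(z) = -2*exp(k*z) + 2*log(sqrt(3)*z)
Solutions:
 f(z) = C1 + 2*z*log(z) + z*(-2 + log(3)) + Piecewise((-2*exp(k*z)/k, Ne(k, 0)), (-2*z, True))


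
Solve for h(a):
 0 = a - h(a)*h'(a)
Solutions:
 h(a) = -sqrt(C1 + a^2)
 h(a) = sqrt(C1 + a^2)


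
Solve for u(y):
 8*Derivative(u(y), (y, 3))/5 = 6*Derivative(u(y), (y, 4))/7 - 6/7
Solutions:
 u(y) = C1 + C2*y + C3*y^2 + C4*exp(28*y/15) - 5*y^3/56


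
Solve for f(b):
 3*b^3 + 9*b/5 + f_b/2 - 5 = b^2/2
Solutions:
 f(b) = C1 - 3*b^4/2 + b^3/3 - 9*b^2/5 + 10*b


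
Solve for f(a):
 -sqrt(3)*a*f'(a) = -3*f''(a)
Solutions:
 f(a) = C1 + C2*erfi(sqrt(2)*3^(3/4)*a/6)


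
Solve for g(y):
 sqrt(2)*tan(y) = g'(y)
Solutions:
 g(y) = C1 - sqrt(2)*log(cos(y))


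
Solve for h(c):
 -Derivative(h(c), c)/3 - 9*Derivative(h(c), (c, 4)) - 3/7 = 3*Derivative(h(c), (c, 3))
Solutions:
 h(c) = C1 + C2*exp(c*(-4 + 2*2^(1/3)/(3*sqrt(93) + 29)^(1/3) + 2^(2/3)*(3*sqrt(93) + 29)^(1/3))/36)*sin(2^(1/3)*sqrt(3)*c*(-2^(1/3)*(3*sqrt(93) + 29)^(1/3) + 2/(3*sqrt(93) + 29)^(1/3))/36) + C3*exp(c*(-4 + 2*2^(1/3)/(3*sqrt(93) + 29)^(1/3) + 2^(2/3)*(3*sqrt(93) + 29)^(1/3))/36)*cos(2^(1/3)*sqrt(3)*c*(-2^(1/3)*(3*sqrt(93) + 29)^(1/3) + 2/(3*sqrt(93) + 29)^(1/3))/36) + C4*exp(-c*(2*2^(1/3)/(3*sqrt(93) + 29)^(1/3) + 2 + 2^(2/3)*(3*sqrt(93) + 29)^(1/3))/18) - 9*c/7
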